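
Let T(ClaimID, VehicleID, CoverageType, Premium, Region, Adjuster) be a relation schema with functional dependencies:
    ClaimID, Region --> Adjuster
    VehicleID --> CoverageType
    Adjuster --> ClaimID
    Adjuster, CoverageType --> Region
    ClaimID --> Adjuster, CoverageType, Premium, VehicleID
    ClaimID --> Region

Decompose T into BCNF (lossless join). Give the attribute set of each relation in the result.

{Adjuster, ClaimID, Premium, Region, VehicleID}; {CoverageType, VehicleID}

Candidate keys of the original relation: {Adjuster}, {ClaimID}.
In {Adjuster, ClaimID, CoverageType, Premium, Region, VehicleID}, {VehicleID} is not a superkey ({VehicleID}⁺ restricted to this set is {CoverageType, VehicleID}), so split on VehicleID --> CoverageType into {CoverageType, VehicleID} and {Adjuster, ClaimID, Premium, Region, VehicleID}.
{CoverageType, VehicleID}: every determinant is a superkey — BCNF.
{Adjuster, ClaimID, Premium, Region, VehicleID}: every determinant is a superkey — BCNF.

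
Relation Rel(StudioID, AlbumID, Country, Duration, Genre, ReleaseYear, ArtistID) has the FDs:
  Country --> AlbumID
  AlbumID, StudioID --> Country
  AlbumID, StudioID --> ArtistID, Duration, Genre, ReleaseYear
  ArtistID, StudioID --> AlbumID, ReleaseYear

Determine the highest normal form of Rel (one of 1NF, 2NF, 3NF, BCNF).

3NF

Candidate keys: {AlbumID, StudioID}, {ArtistID, StudioID}, {Country, StudioID}. Prime attributes: {AlbumID, ArtistID, Country, StudioID}.
Country --> AlbumID breaks BCNF: {Country}⁺ = {AlbumID, Country}, so {Country} is not a superkey.
Its right-hand attributes {AlbumID} are all prime, as are those of every other non-superkey FD — the relation is in 3NF.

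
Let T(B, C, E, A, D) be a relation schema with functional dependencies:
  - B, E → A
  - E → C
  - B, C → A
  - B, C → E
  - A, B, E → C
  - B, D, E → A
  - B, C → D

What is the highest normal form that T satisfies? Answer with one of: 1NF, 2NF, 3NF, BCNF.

Candidate keys: {B, C}, {B, E}. Prime attributes: {B, C, E}.
E → C: {E}⁺ = {C, E}, which is not all of the attributes, so the left side is not a superkey — BCNF is violated.
Its right-hand attributes {C} are all prime, as are those of every other non-superkey FD — the relation is in 3NF.

3NF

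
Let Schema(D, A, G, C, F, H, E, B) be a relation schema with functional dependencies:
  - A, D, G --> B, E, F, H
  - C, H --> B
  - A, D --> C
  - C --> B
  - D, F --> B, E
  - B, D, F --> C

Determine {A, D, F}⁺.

{A, B, C, D, E, F}

Start with {A, D, F}.
A, D --> C applies; add {C} → now {A, C, D, F}.
C --> B applies; add {B} → now {A, B, C, D, F}.
D, F --> B, E applies; add {E} → now {A, B, C, D, E, F}.
No further FD applies.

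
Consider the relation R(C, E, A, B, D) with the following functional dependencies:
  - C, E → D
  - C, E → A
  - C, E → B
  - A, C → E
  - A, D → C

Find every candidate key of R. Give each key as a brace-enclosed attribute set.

{A, C}⁺ = {A, B, C, D, E} — all of the relation — so {A, C} is a candidate key.
{A, D}⁺ = {A, B, C, D, E} — all of the relation — so {A, D} is a candidate key.
{C, E}⁺ = {A, B, C, D, E} — all of the relation — so {C, E} is a candidate key.
No proper subset of any of these is a key, and no other minimal superkey exists.

{A, C}, {A, D}, {C, E}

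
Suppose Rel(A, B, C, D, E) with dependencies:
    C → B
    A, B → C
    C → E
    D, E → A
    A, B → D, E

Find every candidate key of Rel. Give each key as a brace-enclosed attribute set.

{A, B} is a candidate key since {A, B}⁺ = {A, B, C, D, E} covers every attribute.
{A, C} is a candidate key since {A, C}⁺ = {A, B, C, D, E} covers every attribute.
{C, D} is a candidate key since {C, D}⁺ = {A, B, C, D, E} covers every attribute.
{B, D, E} is a candidate key since {B, D, E}⁺ = {A, B, C, D, E} covers every attribute.
Any other superkey properly contains one of these, so there are no further candidate keys.

{A, B}, {A, C}, {B, D, E}, {C, D}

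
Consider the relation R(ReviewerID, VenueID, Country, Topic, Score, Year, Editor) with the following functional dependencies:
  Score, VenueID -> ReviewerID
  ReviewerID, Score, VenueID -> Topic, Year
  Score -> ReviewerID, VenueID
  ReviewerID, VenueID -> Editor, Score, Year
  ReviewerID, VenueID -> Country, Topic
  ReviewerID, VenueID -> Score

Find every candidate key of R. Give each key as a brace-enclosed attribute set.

Closure of {Score} is {Country, Editor, ReviewerID, Score, Topic, VenueID, Year}, the whole schema; {Score} is a candidate key.
Closure of {ReviewerID, VenueID} is {Country, Editor, ReviewerID, Score, Topic, VenueID, Year}, the whole schema; {ReviewerID, VenueID} is a candidate key.
Any other superkey properly contains one of these, so there are no further candidate keys.

{ReviewerID, VenueID}, {Score}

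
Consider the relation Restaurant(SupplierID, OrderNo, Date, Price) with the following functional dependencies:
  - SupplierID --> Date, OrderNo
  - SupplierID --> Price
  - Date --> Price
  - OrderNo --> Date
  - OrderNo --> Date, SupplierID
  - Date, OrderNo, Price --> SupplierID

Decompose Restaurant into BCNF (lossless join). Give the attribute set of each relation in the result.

Candidate keys of the original relation: {OrderNo}, {SupplierID}.
In {Date, OrderNo, Price, SupplierID}, {Date} is not a superkey ({Date}⁺ restricted to this set is {Date, Price}), so split on Date --> Price into {Date, Price} and {Date, OrderNo, SupplierID}.
{Date, Price}: every determinant is a superkey — BCNF.
{Date, OrderNo, SupplierID}: every determinant is a superkey — BCNF.

{Date, OrderNo, SupplierID}; {Date, Price}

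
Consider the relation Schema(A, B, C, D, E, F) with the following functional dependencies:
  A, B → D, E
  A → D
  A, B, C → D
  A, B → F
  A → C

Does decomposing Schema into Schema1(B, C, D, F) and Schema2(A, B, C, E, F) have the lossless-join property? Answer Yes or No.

Common attributes: {B, C, F}; their closure is {B, C, F}.
The closure covers neither Schema1 nor Schema2 entirely; the join is not lossless.

No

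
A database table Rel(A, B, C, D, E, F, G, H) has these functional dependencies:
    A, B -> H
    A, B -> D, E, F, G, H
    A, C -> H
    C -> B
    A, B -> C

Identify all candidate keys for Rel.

{A, B}, {A, C}

{A} never appears on the right of any FD, so every key must include it.
Closure of {A, B} is {A, B, C, D, E, F, G, H}, the whole schema; {A, B} is a candidate key.
Closure of {A, C} is {A, B, C, D, E, F, G, H}, the whole schema; {A, C} is a candidate key.
No proper subset of any of these is a key, and no other minimal superkey exists.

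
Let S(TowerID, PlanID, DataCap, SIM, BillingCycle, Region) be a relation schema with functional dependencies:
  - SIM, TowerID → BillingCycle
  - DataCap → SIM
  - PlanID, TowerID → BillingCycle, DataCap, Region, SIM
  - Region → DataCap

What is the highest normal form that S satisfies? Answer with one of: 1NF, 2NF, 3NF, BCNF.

2NF

Candidate key: {PlanID, TowerID}. Prime attributes: {PlanID, TowerID}.
SIM, TowerID → BillingCycle breaks BCNF: {SIM, TowerID}⁺ = {BillingCycle, SIM, TowerID}, so {SIM, TowerID} is not a superkey.
Because {BillingCycle} is non-prime and the left side of SIM, TowerID → BillingCycle is not a superkey, the relation is not in 3NF.
No non-prime attribute depends on a proper subset of any candidate key, so 2NF holds.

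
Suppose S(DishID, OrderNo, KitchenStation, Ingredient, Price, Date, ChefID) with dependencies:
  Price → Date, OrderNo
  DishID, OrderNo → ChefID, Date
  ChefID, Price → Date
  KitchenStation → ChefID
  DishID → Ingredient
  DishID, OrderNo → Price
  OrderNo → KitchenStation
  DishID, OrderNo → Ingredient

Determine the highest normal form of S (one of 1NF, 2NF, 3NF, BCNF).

Candidate keys: {DishID, OrderNo}, {DishID, Price}. Prime attributes: {DishID, OrderNo, Price}.
For Price → Date, OrderNo we have {Price}⁺ = {ChefID, Date, KitchenStation, OrderNo, Price}; {Price} is not a superkey, so BCNF fails.
Price → Date, OrderNo has non-prime {Date} on the right and a non-superkey on the left, so 3NF fails.
{DishID} is a proper subset of the key {DishID, OrderNo}, and {DishID}⁺ contains the non-prime attribute {Ingredient} — a partial dependency, so 2NF is violated.

1NF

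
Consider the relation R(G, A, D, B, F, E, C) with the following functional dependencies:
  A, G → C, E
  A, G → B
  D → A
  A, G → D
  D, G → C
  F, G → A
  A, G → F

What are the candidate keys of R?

{A, G}, {D, G}, {F, G}

Attributes never on any right-hand side: {G} — every candidate key must contain it.
{A, G}⁺ = {A, B, C, D, E, F, G} — all of the relation — so {A, G} is a candidate key.
{D, G}⁺ = {A, B, C, D, E, F, G} — all of the relation — so {D, G} is a candidate key.
{F, G}⁺ = {A, B, C, D, E, F, G} — all of the relation — so {F, G} is a candidate key.
These are minimal and exhaustive — every other superkey contains one of them.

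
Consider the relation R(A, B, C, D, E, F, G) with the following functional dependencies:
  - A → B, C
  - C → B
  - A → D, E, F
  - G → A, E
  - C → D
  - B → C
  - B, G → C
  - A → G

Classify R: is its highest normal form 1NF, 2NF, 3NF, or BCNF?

2NF

Candidate keys: {A}, {G}. Prime attributes: {A, G}.
C → B breaks BCNF: {C}⁺ = {B, C, D}, so {C} is not a superkey.
C → B determines the non-prime attribute {B} from a non-superkey — 3NF is violated.
Every candidate key is a single attribute, so no partial dependency is possible; 2NF holds.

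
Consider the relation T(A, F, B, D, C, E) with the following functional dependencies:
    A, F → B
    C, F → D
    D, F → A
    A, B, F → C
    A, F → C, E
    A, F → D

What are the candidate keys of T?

{A, F}, {C, F}, {D, F}

{F} never appears on the right of any FD, so every key must include it.
Closure of {A, F} is {A, B, C, D, E, F}, the whole schema; {A, F} is a candidate key.
Closure of {C, F} is {A, B, C, D, E, F}, the whole schema; {C, F} is a candidate key.
Closure of {D, F} is {A, B, C, D, E, F}, the whole schema; {D, F} is a candidate key.
These are minimal and exhaustive — every other superkey contains one of them.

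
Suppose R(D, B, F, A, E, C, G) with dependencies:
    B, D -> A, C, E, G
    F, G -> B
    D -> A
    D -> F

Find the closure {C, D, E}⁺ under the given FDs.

{A, C, D, E, F}

Start with {C, D, E}.
D -> A applies; add {A} → now {A, C, D, E}.
D -> F applies; add {F} → now {A, C, D, E, F}.
No further FD applies.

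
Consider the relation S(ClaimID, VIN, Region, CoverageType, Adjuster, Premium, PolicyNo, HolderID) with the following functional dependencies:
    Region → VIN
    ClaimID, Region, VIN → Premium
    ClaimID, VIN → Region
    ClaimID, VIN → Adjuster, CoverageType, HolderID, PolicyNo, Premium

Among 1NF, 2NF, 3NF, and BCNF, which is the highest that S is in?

Candidate keys: {ClaimID, Region}, {ClaimID, VIN}. Prime attributes: {ClaimID, Region, VIN}.
For Region → VIN we have {Region}⁺ = {Region, VIN}; {Region} is not a superkey, so BCNF fails.
Since {VIN} ⊆ prime attributes and every other non-superkey FD also has a prime right side, the schema is in 3NF.

3NF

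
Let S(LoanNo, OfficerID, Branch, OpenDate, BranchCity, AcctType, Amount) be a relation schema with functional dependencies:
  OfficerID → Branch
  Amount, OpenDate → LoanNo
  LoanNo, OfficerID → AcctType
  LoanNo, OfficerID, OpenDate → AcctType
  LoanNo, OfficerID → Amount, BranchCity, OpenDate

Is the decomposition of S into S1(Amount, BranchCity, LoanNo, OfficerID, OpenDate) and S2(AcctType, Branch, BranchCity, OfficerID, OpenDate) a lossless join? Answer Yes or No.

No

Common attributes: {BranchCity, OfficerID, OpenDate}; their closure is {Branch, BranchCity, OfficerID, OpenDate}.
The closure covers neither S1 nor S2 entirely; the join is not lossless.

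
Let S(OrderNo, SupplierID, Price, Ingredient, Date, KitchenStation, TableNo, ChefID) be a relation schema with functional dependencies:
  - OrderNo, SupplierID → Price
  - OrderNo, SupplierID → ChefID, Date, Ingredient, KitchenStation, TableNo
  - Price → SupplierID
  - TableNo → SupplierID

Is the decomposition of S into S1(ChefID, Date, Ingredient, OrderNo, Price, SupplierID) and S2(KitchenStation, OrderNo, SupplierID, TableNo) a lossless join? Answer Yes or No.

S1 ∩ S2 = {OrderNo, SupplierID}; its closure under F is {ChefID, Date, Ingredient, KitchenStation, OrderNo, Price, SupplierID, TableNo}.
This includes all of S1, so the common attributes are a superkey of S1 — the join is lossless.

Yes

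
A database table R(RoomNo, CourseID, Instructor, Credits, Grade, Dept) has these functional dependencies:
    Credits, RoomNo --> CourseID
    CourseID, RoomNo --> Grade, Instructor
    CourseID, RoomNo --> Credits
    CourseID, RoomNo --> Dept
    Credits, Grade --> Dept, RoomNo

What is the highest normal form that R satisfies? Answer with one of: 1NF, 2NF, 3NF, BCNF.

Candidate keys: {CourseID, RoomNo}, {Credits, Grade}, {Credits, RoomNo}. Prime attributes: {CourseID, Credits, Grade, RoomNo}.
Each dependency's left side is a superkey — BCNF holds.

BCNF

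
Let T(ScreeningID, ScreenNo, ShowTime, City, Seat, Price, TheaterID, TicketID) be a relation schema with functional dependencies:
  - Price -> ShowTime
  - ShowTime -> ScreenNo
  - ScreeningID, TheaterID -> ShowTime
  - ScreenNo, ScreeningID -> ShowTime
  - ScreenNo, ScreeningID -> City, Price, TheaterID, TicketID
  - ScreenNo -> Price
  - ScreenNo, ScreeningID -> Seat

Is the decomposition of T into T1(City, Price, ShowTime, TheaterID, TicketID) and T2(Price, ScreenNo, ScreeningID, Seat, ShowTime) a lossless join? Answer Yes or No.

No

Common attributes: {Price, ShowTime}; their closure is {Price, ScreenNo, ShowTime}.
The closure covers neither T1 nor T2 entirely; the join is not lossless.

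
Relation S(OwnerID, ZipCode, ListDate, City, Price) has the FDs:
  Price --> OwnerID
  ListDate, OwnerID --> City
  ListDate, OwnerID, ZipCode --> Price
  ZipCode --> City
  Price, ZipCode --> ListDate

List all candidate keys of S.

{ZipCode} never appears on the right of any FD, so every key must include it.
{Price, ZipCode}⁺ = {City, ListDate, OwnerID, Price, ZipCode} — all of the relation — so {Price, ZipCode} is a candidate key.
{ListDate, OwnerID, ZipCode}⁺ = {City, ListDate, OwnerID, Price, ZipCode} — all of the relation — so {ListDate, OwnerID, ZipCode} is a candidate key.
Any other superkey properly contains one of these, so there are no further candidate keys.

{ListDate, OwnerID, ZipCode}, {Price, ZipCode}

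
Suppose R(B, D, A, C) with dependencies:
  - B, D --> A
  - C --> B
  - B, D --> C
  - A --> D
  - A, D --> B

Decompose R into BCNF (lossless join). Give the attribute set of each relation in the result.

{A, C, D}; {B, C}

Candidate keys of the original relation: {A}, {B, D}, {C, D}.
Within {A, B, C, D}: {C}⁺ ∩ {A, B, C, D} = {B, C}, not the whole set, so C --> B violates BCNF; decompose into {B, C} and {A, C, D}.
{B, C} has no BCNF violation.
{A, C, D} has no BCNF violation.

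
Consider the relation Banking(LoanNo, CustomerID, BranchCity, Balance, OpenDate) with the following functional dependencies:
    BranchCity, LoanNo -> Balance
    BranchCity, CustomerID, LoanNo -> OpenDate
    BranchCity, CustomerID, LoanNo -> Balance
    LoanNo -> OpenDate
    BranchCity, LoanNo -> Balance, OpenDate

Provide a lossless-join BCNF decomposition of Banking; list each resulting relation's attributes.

{Balance, BranchCity, LoanNo}; {BranchCity, CustomerID, LoanNo}; {LoanNo, OpenDate}

Candidate key of the original relation: {BranchCity, CustomerID, LoanNo}.
Within {Balance, BranchCity, CustomerID, LoanNo, OpenDate}: {BranchCity, LoanNo}⁺ ∩ {Balance, BranchCity, CustomerID, LoanNo, OpenDate} = {Balance, BranchCity, LoanNo, OpenDate}, not the whole set, so BranchCity, LoanNo -> Balance, OpenDate violates BCNF; decompose into {Balance, BranchCity, LoanNo, OpenDate} and {BranchCity, CustomerID, LoanNo}.
Within {Balance, BranchCity, LoanNo, OpenDate}: {LoanNo}⁺ ∩ {Balance, BranchCity, LoanNo, OpenDate} = {LoanNo, OpenDate}, not the whole set, so LoanNo -> OpenDate violates BCNF; decompose into {LoanNo, OpenDate} and {Balance, BranchCity, LoanNo}.
{LoanNo, OpenDate} is in BCNF.
{Balance, BranchCity, LoanNo} is in BCNF.
{BranchCity, CustomerID, LoanNo} is in BCNF.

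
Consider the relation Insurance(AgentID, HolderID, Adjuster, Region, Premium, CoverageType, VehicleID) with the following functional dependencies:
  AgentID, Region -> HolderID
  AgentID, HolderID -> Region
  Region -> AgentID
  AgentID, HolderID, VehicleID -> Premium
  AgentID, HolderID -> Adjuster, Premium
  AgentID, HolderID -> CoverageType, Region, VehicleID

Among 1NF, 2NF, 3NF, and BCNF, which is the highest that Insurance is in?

Candidate keys: {AgentID, HolderID}, {Region}. Prime attributes: {AgentID, HolderID, Region}.
The left-hand side of every FD is a superkey, so BCNF is satisfied.

BCNF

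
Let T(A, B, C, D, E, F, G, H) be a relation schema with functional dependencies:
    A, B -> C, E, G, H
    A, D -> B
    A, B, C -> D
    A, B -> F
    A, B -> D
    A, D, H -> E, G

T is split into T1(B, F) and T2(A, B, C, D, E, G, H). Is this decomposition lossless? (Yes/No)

Common attributes: {B}; their closure is {B}.
The closure covers neither T1 nor T2 entirely; the join is not lossless.

No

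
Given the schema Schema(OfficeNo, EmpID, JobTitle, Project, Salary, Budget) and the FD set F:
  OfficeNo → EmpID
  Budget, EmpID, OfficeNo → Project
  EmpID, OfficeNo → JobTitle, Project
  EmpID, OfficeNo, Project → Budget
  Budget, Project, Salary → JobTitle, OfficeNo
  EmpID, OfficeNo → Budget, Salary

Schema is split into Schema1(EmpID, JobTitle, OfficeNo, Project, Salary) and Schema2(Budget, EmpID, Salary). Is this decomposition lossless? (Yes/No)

No

Schema1 ∩ Schema2 = {EmpID, Salary}; its closure under F is {EmpID, Salary}.
Schema1 ⊄ {EmpID, Salary} and Schema2 ⊄ {EmpID, Salary}, so the split is lossy.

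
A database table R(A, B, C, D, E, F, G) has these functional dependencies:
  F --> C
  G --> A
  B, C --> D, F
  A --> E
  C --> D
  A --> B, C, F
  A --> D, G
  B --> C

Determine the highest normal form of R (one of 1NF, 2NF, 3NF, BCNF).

2NF

Candidate keys: {A}, {G}. Prime attributes: {A, G}.
F --> C breaks BCNF: {F}⁺ = {C, D, F}, so {F} is not a superkey.
F --> C determines the non-prime attribute {C} from a non-superkey — 3NF is violated.
All keys have size 1, which rules out partial dependencies — 2NF is satisfied.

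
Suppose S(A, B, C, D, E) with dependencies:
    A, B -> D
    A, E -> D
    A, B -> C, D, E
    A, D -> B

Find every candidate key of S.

{A, B}, {A, D}, {A, E}

Attributes never on any right-hand side: {A} — every candidate key must contain it.
{A, B}⁺ = {A, B, C, D, E} — all of the relation — so {A, B} is a candidate key.
{A, D}⁺ = {A, B, C, D, E} — all of the relation — so {A, D} is a candidate key.
{A, E}⁺ = {A, B, C, D, E} — all of the relation — so {A, E} is a candidate key.
Any other superkey properly contains one of these, so there are no further candidate keys.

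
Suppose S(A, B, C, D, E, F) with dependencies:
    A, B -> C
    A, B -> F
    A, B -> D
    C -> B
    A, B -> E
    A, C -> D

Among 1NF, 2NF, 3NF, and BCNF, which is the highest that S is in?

3NF

Candidate keys: {A, B}, {A, C}. Prime attributes: {A, B, C}.
C -> B: {C}⁺ = {B, C}, which is not all of the attributes, so the left side is not a superkey — BCNF is violated.
Since {B} ⊆ prime attributes and every other non-superkey FD also has a prime right side, the schema is in 3NF.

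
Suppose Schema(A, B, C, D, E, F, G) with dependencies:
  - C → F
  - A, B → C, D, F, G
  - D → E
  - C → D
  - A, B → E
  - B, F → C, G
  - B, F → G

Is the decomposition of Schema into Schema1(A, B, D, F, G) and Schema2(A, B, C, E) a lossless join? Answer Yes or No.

Schema1 ∩ Schema2 = {A, B}; its closure under F is {A, B, C, D, E, F, G}.
This includes all of Schema1, so the common attributes are a superkey of Schema1 — the join is lossless.

Yes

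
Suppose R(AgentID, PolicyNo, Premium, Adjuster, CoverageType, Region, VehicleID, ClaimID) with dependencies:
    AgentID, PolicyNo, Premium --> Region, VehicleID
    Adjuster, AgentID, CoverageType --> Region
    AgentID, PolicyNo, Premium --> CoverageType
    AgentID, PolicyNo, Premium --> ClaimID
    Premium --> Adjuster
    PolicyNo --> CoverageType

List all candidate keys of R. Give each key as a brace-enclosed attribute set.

Attributes never on any right-hand side: {AgentID, PolicyNo, Premium} — every candidate key must contain all of them.
{AgentID, PolicyNo, Premium}⁺ = {Adjuster, AgentID, ClaimID, CoverageType, PolicyNo, Premium, Region, VehicleID}, which is every attribute, so {AgentID, PolicyNo, Premium} is a candidate key.
No other minimal set has full closure, so this is the only candidate key.

{AgentID, PolicyNo, Premium}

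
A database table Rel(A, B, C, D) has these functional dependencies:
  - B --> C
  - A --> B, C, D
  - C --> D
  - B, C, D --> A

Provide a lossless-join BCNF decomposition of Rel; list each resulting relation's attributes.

{A, B, C}; {C, D}

Candidate keys of the original relation: {A}, {B}.
In {A, B, C, D}, {C} is not a superkey ({C}⁺ restricted to this set is {C, D}), so split on C --> D into {C, D} and {A, B, C}.
{C, D} is in BCNF.
{A, B, C} is in BCNF.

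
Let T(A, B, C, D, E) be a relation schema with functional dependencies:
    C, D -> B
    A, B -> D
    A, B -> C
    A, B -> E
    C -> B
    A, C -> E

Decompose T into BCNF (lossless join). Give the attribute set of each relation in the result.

{A, C, D, E}; {B, C}

Candidate keys of the original relation: {A, B}, {A, C}.
{A, B, C, D, E}: {C, D} determines {B, C, D} here but is not a superkey — split on C, D -> B, giving {B, C, D} and {A, C, D, E}.
{B, C, D}: {C} determines {B, C} here but is not a superkey — split on C -> B, giving {B, C} and {C, D}.
{B, C} is in BCNF.
{C, D} is in BCNF.
{A, C, D, E} is in BCNF.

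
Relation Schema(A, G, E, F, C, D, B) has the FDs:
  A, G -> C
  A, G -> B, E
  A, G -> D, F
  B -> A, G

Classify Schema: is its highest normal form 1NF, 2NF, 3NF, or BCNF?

BCNF

Candidate keys: {A, G}, {B}. Prime attributes: {A, B, G}.
Every FD has a superkey on the left, so the relation is in BCNF.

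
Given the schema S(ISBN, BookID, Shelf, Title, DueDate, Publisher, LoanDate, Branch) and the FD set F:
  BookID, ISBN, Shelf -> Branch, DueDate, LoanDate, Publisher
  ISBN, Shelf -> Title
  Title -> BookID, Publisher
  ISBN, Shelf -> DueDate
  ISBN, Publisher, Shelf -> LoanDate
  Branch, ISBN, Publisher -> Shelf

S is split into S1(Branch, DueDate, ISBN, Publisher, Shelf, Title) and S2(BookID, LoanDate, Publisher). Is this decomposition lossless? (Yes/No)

No

S1 ∩ S2 = {Publisher}; its closure under F is {Publisher}.
S1 ⊄ {Publisher} and S2 ⊄ {Publisher}, so the split is lossy.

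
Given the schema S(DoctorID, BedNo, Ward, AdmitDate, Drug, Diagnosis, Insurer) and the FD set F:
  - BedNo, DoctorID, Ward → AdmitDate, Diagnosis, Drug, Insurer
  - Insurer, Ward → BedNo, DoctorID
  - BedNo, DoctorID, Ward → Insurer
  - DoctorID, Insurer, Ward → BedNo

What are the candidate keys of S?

No FD produces {Ward}, so it must be in every candidate key.
Closure of {Insurer, Ward} is {AdmitDate, BedNo, Diagnosis, DoctorID, Drug, Insurer, Ward}, the whole schema; {Insurer, Ward} is a candidate key.
Closure of {BedNo, DoctorID, Ward} is {AdmitDate, BedNo, Diagnosis, DoctorID, Drug, Insurer, Ward}, the whole schema; {BedNo, DoctorID, Ward} is a candidate key.
Any other superkey properly contains one of these, so there are no further candidate keys.

{BedNo, DoctorID, Ward}, {Insurer, Ward}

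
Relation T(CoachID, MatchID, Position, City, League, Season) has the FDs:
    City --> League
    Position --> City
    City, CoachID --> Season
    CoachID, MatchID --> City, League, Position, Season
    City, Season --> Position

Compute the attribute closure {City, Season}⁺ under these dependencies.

Start with {City, Season}.
City --> League applies; add {League} → now {City, League, Season}.
City, Season --> Position applies; add {Position} → now {City, League, Position, Season}.
No further FD applies.

{City, League, Position, Season}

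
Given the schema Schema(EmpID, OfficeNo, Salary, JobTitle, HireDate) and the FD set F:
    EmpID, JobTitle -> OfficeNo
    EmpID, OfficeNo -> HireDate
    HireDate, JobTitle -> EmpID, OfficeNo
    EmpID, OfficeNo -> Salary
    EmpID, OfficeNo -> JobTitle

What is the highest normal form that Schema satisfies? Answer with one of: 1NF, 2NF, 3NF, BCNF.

Candidate keys: {EmpID, JobTitle}, {EmpID, OfficeNo}, {HireDate, JobTitle}. Prime attributes: {EmpID, HireDate, JobTitle, OfficeNo}.
The left-hand side of every FD is a superkey, so BCNF is satisfied.

BCNF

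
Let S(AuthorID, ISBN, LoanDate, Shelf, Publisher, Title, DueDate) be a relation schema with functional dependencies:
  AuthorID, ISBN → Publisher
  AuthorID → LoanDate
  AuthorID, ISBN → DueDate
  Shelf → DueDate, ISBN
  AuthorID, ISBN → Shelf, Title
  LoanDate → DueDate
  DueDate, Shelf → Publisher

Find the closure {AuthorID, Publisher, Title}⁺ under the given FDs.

{AuthorID, DueDate, LoanDate, Publisher, Title}

Start with {AuthorID, Publisher, Title}.
AuthorID → LoanDate applies; add {LoanDate} → now {AuthorID, LoanDate, Publisher, Title}.
LoanDate → DueDate applies; add {DueDate} → now {AuthorID, DueDate, LoanDate, Publisher, Title}.
No further FD applies.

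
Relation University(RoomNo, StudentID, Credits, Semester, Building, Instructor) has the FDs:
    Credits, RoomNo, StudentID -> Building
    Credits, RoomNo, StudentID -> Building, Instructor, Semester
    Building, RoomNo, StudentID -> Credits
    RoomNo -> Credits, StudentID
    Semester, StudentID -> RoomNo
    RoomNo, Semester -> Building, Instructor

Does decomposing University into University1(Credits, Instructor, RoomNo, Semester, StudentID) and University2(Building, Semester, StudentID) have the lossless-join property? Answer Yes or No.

Common attributes: {Semester, StudentID}; their closure is {Building, Credits, Instructor, RoomNo, Semester, StudentID}.
This includes all of University1, so the common attributes are a superkey of University1 — the join is lossless.

Yes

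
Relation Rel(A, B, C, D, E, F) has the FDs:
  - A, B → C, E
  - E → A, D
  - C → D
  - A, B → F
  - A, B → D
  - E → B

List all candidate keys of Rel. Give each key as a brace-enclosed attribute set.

{E} is a candidate key since {E}⁺ = {A, B, C, D, E, F} covers every attribute.
{A, B} is a candidate key since {A, B}⁺ = {A, B, C, D, E, F} covers every attribute.
No proper subset of any of these is a key, and no other minimal superkey exists.

{A, B}, {E}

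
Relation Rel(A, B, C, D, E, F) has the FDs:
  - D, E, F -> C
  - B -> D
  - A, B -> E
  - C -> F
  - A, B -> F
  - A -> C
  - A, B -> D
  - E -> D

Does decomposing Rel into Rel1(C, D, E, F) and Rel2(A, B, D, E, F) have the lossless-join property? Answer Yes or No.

Yes

Common attributes: {D, E, F}; their closure is {C, D, E, F}.
This includes all of Rel1, so the common attributes are a superkey of Rel1 — the join is lossless.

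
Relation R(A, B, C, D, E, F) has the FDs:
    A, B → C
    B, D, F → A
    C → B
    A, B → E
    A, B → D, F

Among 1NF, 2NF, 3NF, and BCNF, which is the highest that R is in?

Candidate keys: {A, B}, {A, C}, {B, D, F}, {C, D, F}. Prime attributes: {A, B, C, D, F}.
For C → B we have {C}⁺ = {B, C}; {C} is not a superkey, so BCNF fails.
Its right-hand attributes {B} are all prime, as are those of every other non-superkey FD — the relation is in 3NF.

3NF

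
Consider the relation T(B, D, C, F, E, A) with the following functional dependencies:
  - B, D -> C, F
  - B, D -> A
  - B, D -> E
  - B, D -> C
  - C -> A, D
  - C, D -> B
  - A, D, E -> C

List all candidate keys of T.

{A, D, E}, {B, D}, {C}

Closure of {C} is {A, B, C, D, E, F}, the whole schema; {C} is a candidate key.
Closure of {B, D} is {A, B, C, D, E, F}, the whole schema; {B, D} is a candidate key.
Closure of {A, D, E} is {A, B, C, D, E, F}, the whole schema; {A, D, E} is a candidate key.
These are minimal and exhaustive — every other superkey contains one of them.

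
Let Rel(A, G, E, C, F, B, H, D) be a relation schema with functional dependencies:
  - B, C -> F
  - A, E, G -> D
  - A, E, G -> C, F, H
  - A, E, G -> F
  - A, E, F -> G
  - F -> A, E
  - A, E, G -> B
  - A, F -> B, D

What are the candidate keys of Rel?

{A, E, G}, {B, C}, {F}

{F}⁺ = {A, B, C, D, E, F, G, H}, which is every attribute, so {F} is a candidate key.
{B, C}⁺ = {A, B, C, D, E, F, G, H}, which is every attribute, so {B, C} is a candidate key.
{A, E, G}⁺ = {A, B, C, D, E, F, G, H}, which is every attribute, so {A, E, G} is a candidate key.
No proper subset of any of these is a key, and no other minimal superkey exists.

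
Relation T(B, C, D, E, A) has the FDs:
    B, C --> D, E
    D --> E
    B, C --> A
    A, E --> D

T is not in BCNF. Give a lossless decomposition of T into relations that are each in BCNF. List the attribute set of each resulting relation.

{A, B, C, D}; {D, E}

Candidate key of the original relation: {B, C}.
{A, B, C, D, E}: {D} determines {D, E} here but is not a superkey — split on D --> E, giving {D, E} and {A, B, C, D}.
{D, E} has no BCNF violation.
{A, B, C, D} has no BCNF violation.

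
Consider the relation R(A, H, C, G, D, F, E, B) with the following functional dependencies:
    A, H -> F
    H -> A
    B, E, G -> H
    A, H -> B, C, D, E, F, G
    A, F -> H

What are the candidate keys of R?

{A, F}, {B, E, G}, {H}

Closure of {H} is {A, B, C, D, E, F, G, H}, the whole schema; {H} is a candidate key.
Closure of {A, F} is {A, B, C, D, E, F, G, H}, the whole schema; {A, F} is a candidate key.
Closure of {B, E, G} is {A, B, C, D, E, F, G, H}, the whole schema; {B, E, G} is a candidate key.
These are minimal and exhaustive — every other superkey contains one of them.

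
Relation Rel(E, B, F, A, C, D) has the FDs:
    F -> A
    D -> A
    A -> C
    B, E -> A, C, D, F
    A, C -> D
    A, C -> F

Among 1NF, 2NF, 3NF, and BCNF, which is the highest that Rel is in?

2NF

Candidate key: {B, E}. Prime attributes: {B, E}.
For F -> A we have {F}⁺ = {A, C, D, F}; {F} is not a superkey, so BCNF fails.
F -> A has non-prime {A} on the right and a non-superkey on the left, so 3NF fails.
No proper subset of a key has a non-prime attribute in its closure, so there is no partial dependency; 2NF holds.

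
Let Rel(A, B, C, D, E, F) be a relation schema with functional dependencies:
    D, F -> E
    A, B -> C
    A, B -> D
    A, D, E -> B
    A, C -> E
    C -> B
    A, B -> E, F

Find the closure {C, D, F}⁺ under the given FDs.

{B, C, D, E, F}

Start with {C, D, F}.
D, F -> E applies; add {E} → now {C, D, E, F}.
C -> B applies; add {B} → now {B, C, D, E, F}.
No further FD applies.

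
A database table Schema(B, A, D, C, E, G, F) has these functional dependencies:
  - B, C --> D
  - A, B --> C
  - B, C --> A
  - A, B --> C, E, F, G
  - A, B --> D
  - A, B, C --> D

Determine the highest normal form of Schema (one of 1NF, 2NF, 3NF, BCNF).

BCNF

Candidate keys: {A, B}, {B, C}. Prime attributes: {A, B, C}.
Each dependency's left side is a superkey — BCNF holds.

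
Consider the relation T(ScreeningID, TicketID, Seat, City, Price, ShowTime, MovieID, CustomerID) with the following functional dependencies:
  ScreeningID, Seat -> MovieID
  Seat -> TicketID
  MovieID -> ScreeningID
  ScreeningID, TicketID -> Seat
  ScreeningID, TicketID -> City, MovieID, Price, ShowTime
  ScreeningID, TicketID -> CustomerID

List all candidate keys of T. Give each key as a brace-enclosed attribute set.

Closure of {MovieID, Seat} is {City, CustomerID, MovieID, Price, ScreeningID, Seat, ShowTime, TicketID}, the whole schema; {MovieID, Seat} is a candidate key.
Closure of {MovieID, TicketID} is {City, CustomerID, MovieID, Price, ScreeningID, Seat, ShowTime, TicketID}, the whole schema; {MovieID, TicketID} is a candidate key.
Closure of {ScreeningID, Seat} is {City, CustomerID, MovieID, Price, ScreeningID, Seat, ShowTime, TicketID}, the whole schema; {ScreeningID, Seat} is a candidate key.
Closure of {ScreeningID, TicketID} is {City, CustomerID, MovieID, Price, ScreeningID, Seat, ShowTime, TicketID}, the whole schema; {ScreeningID, TicketID} is a candidate key.
Any other superkey properly contains one of these, so there are no further candidate keys.

{MovieID, Seat}, {MovieID, TicketID}, {ScreeningID, Seat}, {ScreeningID, TicketID}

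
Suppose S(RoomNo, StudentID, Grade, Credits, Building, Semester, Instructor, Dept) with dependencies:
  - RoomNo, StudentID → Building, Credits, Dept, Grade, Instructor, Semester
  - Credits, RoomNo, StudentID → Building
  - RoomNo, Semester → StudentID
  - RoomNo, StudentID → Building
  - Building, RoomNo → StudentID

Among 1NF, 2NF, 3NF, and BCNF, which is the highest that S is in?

Candidate keys: {Building, RoomNo}, {RoomNo, Semester}, {RoomNo, StudentID}. Prime attributes: {Building, RoomNo, Semester, StudentID}.
Every FD has a superkey on the left, so the relation is in BCNF.

BCNF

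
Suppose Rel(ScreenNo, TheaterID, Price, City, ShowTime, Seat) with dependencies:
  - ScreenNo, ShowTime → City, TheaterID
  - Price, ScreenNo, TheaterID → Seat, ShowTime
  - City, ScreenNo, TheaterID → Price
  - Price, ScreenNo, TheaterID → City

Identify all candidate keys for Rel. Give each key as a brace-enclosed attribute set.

No FD produces {ScreenNo}, so it must be in every candidate key.
{ScreenNo, ShowTime}⁺ = {City, Price, ScreenNo, Seat, ShowTime, TheaterID} — all of the relation — so {ScreenNo, ShowTime} is a candidate key.
{City, ScreenNo, TheaterID}⁺ = {City, Price, ScreenNo, Seat, ShowTime, TheaterID} — all of the relation — so {City, ScreenNo, TheaterID} is a candidate key.
{Price, ScreenNo, TheaterID}⁺ = {City, Price, ScreenNo, Seat, ShowTime, TheaterID} — all of the relation — so {Price, ScreenNo, TheaterID} is a candidate key.
Any other superkey properly contains one of these, so there are no further candidate keys.

{City, ScreenNo, TheaterID}, {Price, ScreenNo, TheaterID}, {ScreenNo, ShowTime}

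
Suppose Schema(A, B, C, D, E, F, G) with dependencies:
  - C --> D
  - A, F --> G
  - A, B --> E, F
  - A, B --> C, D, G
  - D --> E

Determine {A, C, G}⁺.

{A, C, D, E, G}

Start with {A, C, G}.
C --> D applies; add {D} → now {A, C, D, G}.
D --> E applies; add {E} → now {A, C, D, E, G}.
No further FD applies.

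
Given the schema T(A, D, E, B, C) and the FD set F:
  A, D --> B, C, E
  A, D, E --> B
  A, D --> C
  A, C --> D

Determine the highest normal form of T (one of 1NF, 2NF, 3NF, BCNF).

BCNF

Candidate keys: {A, C}, {A, D}. Prime attributes: {A, C, D}.
Each dependency's left side is a superkey — BCNF holds.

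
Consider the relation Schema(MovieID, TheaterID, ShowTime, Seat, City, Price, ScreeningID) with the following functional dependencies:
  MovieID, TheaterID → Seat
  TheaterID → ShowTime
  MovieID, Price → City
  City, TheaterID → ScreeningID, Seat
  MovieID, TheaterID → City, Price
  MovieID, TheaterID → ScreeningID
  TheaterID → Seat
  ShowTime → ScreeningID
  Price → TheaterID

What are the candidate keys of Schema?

No FD produces {MovieID}, so it must be in every candidate key.
{MovieID, Price}⁺ = {City, MovieID, Price, ScreeningID, Seat, ShowTime, TheaterID}, which is every attribute, so {MovieID, Price} is a candidate key.
{MovieID, TheaterID}⁺ = {City, MovieID, Price, ScreeningID, Seat, ShowTime, TheaterID}, which is every attribute, so {MovieID, TheaterID} is a candidate key.
Any other superkey properly contains one of these, so there are no further candidate keys.

{MovieID, Price}, {MovieID, TheaterID}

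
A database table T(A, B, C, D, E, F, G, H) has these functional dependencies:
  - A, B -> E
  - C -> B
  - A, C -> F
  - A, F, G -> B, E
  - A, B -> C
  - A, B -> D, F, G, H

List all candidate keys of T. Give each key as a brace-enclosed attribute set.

No FD produces {A}, so it must be in every candidate key.
Closure of {A, B} is {A, B, C, D, E, F, G, H}, the whole schema; {A, B} is a candidate key.
Closure of {A, C} is {A, B, C, D, E, F, G, H}, the whole schema; {A, C} is a candidate key.
Closure of {A, F, G} is {A, B, C, D, E, F, G, H}, the whole schema; {A, F, G} is a candidate key.
No proper subset of any of these is a key, and no other minimal superkey exists.

{A, B}, {A, C}, {A, F, G}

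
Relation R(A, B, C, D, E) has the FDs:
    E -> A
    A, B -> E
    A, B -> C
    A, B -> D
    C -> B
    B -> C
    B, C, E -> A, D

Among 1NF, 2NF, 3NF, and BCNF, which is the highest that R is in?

Candidate keys: {A, B}, {A, C}, {B, E}, {C, E}. Prime attributes: {A, B, C, E}.
E -> A breaks BCNF: {E}⁺ = {A, E}, so {E} is not a superkey.
Since {A} ⊆ prime attributes and every other non-superkey FD also has a prime right side, the schema is in 3NF.

3NF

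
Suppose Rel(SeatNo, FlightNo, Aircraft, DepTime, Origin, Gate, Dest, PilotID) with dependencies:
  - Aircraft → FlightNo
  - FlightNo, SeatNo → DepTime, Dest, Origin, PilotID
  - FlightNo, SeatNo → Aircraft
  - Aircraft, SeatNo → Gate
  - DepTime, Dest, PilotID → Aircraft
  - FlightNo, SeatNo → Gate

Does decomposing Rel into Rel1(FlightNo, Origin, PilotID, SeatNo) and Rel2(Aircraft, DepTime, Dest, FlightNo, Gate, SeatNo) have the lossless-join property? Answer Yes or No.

Common attributes: {FlightNo, SeatNo}; their closure is {Aircraft, DepTime, Dest, FlightNo, Gate, Origin, PilotID, SeatNo}.
Since Rel1 ⊆ {Aircraft, DepTime, Dest, FlightNo, Gate, Origin, PilotID, SeatNo}, the intersection is a superkey of Rel1; the decomposition is lossless.

Yes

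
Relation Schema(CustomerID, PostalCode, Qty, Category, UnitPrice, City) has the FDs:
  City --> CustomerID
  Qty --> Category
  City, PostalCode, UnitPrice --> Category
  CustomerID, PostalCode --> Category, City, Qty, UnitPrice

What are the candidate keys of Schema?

{PostalCode} never appears on the right of any FD, so every key must include it.
Closure of {City, PostalCode} is {Category, City, CustomerID, PostalCode, Qty, UnitPrice}, the whole schema; {City, PostalCode} is a candidate key.
Closure of {CustomerID, PostalCode} is {Category, City, CustomerID, PostalCode, Qty, UnitPrice}, the whole schema; {CustomerID, PostalCode} is a candidate key.
These are minimal and exhaustive — every other superkey contains one of them.

{City, PostalCode}, {CustomerID, PostalCode}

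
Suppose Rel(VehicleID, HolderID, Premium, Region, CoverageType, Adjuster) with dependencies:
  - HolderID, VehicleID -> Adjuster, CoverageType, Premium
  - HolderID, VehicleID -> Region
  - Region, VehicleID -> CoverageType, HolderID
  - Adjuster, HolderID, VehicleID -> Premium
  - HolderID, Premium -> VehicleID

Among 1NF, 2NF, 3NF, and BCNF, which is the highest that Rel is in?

Candidate keys: {HolderID, Premium}, {HolderID, VehicleID}, {Region, VehicleID}. Prime attributes: {HolderID, Premium, Region, VehicleID}.
The left-hand side of every FD is a superkey, so BCNF is satisfied.

BCNF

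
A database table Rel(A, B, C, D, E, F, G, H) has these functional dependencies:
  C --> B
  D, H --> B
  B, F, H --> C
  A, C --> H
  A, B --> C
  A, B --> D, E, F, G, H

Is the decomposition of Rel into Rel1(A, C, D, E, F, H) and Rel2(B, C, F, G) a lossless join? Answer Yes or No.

The shared attributes are {C, F} and {C, F}⁺ = {B, C, F}.
Neither Rel1 nor Rel2 is contained in that closure, so the decomposition is lossy.

No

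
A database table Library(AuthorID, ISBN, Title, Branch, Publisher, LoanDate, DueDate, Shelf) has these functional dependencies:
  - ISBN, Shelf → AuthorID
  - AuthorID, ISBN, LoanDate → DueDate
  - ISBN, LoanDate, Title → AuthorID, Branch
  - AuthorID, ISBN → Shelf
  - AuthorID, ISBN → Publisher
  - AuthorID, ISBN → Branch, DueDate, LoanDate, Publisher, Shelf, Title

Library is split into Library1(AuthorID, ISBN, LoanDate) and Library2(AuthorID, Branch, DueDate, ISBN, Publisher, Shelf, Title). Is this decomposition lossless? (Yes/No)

Yes

The shared attributes are {AuthorID, ISBN} and {AuthorID, ISBN}⁺ = {AuthorID, Branch, DueDate, ISBN, LoanDate, Publisher, Shelf, Title}.
Since Library1 ⊆ {AuthorID, Branch, DueDate, ISBN, LoanDate, Publisher, Shelf, Title}, the intersection is a superkey of Library1; the decomposition is lossless.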